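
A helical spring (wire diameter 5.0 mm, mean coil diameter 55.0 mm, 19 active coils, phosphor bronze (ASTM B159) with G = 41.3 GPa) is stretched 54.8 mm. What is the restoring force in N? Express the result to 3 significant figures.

55.9 N

k = Gd⁴/(8D³N_a) = (41.3×10³)(5.0⁴)/(8·55.0³·19) = 1.0207 N/mm
F = k·δ = 1.0207 × 54.8 = 55.934 N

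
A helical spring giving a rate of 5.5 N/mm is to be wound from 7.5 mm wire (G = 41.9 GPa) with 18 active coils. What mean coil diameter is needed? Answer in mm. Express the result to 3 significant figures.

55.1 mm

D = (Gd⁴/(8N_a·k))^(1/3) = (41.9×10³·7.5⁴/(8·18·5.5))^(1/3)
  = (167392)^(1/3) = 55.1118 mm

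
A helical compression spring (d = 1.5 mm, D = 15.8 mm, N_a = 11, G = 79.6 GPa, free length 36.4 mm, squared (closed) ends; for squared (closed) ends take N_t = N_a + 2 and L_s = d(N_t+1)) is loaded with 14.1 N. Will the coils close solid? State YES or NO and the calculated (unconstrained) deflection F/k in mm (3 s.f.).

k = Gd⁴/(8D³N_a) = (79.6×10³)(1.5⁴)/(8·15.8³·11) = 1.161 N/mm
N_t = 13; L_s = 1.5·14 = 21 mm; δ_solid = L₀ − L_s = 36.4 − 21 = 15.4 mm
δ = F/k = 14.1/1.161 = 12.145 mm
δ < δ_solid → spring does not go solid

NO, δ = 12.1 mm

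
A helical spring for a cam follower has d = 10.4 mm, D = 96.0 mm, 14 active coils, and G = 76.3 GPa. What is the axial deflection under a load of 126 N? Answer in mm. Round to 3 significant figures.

14.0 mm

k = Gd⁴/(8D³N_a) = (76.3×10³)(10.4⁴)/(8·96.0³·14) = 9.008 N/mm
δ = F/k = 126 / 9.008 = 13.988 mm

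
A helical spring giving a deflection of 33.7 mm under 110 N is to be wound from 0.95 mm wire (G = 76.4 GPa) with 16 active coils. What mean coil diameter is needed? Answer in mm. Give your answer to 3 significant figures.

Required rate k = F/δ = 110/33.7 = 3.2641 N/mm
D = (Gd⁴/(8N_a·k))^(1/3) = (76.4×10³·0.95⁴/(8·16·3.2641))^(1/3)
  = (148.941)^(1/3) = 5.3008 mm

5.30 mm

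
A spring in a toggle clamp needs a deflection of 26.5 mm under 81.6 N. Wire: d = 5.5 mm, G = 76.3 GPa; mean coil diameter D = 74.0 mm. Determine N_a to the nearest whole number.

7

Required rate k = F/δ = 81.6/26.5 = 3.0792 N/mm
N_a = Gd⁴/(8D³k) = (76.3×10³ × 5.5⁴)/(8 × 74.0³ × 3.0792)
    = 6.98193e+07 / 9.98227e+06 = 6.994 → 7 coils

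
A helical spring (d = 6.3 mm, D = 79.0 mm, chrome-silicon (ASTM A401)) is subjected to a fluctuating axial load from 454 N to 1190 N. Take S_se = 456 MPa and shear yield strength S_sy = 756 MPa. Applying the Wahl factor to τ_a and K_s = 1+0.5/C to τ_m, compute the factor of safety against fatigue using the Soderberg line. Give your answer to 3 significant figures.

0.612

C = D/d = 79.0/6.3 = 12.5397; K_W = (4C−1)/(4C−4)+0.615/C = 1.1140; K_s = 1+0.5/C = 1.0399
F_a = (F_max−F_min)/2 = 368 N; F_m = (F_max+F_min)/2 = 822 N
τ_a = K_W·8F_aD/(πd³) = 1.1140 × 296.07 = 329.83 MPa
τ_m = K_s·8F_mD/(πd³) = 1.0399 × 661.33 = 687.7 MPa
Soderberg: 1/n_f = τ_a/S_se + τ_m/S_sy = 329.83/456 + 687.7/756 = 0.72332 + 0.90965 = 1.633
n_f = 1/1.633 = 0.6124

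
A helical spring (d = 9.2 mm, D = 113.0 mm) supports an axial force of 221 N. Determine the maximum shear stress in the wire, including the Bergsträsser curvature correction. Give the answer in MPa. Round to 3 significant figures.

90.5 MPa

Spring index C = D/d = 113.0/9.2 = 12.2826
K_B = (4C+2)/(4C−3) = 51.130/46.130 = 1.1084
τ₀ = 8FD/(πd³) = 8·221·113.0/(π·9.2³) = 199784/2446.3 = 81.667 MPa
τ_max = K·τ₀ = 1.1084 × 81.667 = 90.519 MPa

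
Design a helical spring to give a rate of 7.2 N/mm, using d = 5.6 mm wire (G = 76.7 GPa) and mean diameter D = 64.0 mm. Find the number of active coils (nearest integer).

N_a = Gd⁴/(8D³k) = (76.7×10³ × 5.6⁴)/(8 × 64.0³ × 7.2)
    = 7.54306e+07 / 1.50995e+07 = 4.996 → 5 coils

5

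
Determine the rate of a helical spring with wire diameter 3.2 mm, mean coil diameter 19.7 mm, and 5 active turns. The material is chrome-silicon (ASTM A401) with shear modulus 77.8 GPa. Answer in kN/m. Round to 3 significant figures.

k = Gd⁴/(8D³N_a) = (77.8×10³ × 3.2⁴) / (8 × 19.7³ × 5)
  = 8.15792e+06 / 305815 = 26.676 N/mm

26.7 kN/m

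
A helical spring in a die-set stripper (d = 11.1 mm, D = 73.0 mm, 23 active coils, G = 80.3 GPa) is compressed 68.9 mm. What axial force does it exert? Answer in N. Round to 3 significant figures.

1170 N

k = Gd⁴/(8D³N_a) = (80.3×10³)(11.1⁴)/(8·73.0³·23) = 17.03 N/mm
F = k·δ = 17.03 × 68.9 = 1173.4 N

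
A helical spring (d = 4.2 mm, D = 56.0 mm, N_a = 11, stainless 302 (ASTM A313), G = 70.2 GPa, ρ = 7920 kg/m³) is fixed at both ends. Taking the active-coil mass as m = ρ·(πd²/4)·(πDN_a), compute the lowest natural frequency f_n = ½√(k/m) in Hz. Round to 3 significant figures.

k = Gd⁴/(8D³N_a) = (70.2×10³)(4.2⁴)/(8·56.0³·11) = 1.4135 N/mm = 1413.5 N/m
Wire length L = πDN_a = π·56.0·11 = 1935.2 mm
m = ρ·(πd²/4)·L = 7920 × 13.854×10⁻⁶ m² × 1.9352 m = 0.21235 kg
f_n = ½√(k/m) = 0.5·√(1413.5/0.21235) = 0.5·√(6656.5) = 40.794 Hz

40.8 Hz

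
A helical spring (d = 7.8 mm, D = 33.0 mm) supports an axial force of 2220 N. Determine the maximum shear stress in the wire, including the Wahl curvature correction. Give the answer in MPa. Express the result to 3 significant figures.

Spring index C = D/d = 33.0/7.8 = 4.2308
K_W = (4C−1)/(4C−4) + 0.615/C = 15.923/12.923 + 0.1454 = 1.3775
τ₀ = 8FD/(πd³) = 8·2220·33.0/(π·7.8³) = 586080/1490.8 = 393.12 MPa
τ_max = K·τ₀ = 1.3775 × 393.12 = 541.52 MPa

542 MPa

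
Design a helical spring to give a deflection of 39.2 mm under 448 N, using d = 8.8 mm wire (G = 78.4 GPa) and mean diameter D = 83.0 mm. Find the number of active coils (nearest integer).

Required rate k = F/δ = 448/39.2 = 11.429 N/mm
N_a = Gd⁴/(8D³k) = (78.4×10³ × 8.8⁴)/(8 × 83.0³ × 11.429)
    = 4.70161e+08 / 5.22777e+07 = 8.994 → 9 coils

9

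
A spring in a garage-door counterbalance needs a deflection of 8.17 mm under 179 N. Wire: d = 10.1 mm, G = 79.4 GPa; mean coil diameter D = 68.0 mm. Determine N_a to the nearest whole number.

15

Required rate k = F/δ = 179/8.17 = 21.909 N/mm
N_a = Gd⁴/(8D³k) = (79.4×10³ × 10.1⁴)/(8 × 68.0³ × 21.909)
    = 8.2624e+08 / 5.51122e+07 = 14.99 → 15 coils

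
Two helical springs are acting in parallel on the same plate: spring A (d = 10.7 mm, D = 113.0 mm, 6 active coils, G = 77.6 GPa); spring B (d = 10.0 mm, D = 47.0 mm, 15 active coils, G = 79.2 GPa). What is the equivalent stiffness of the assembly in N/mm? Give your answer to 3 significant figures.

78.3 N/mm

k_A = Gd⁴/(8D³N_a) = (77.6×10³)(10.7⁴)/(8·113.0³·6) = 14.687 N/mm
k_B = Gd⁴/(8D³N_a) = (79.2×10³)(10.0⁴)/(8·47.0³·15) = 63.57 N/mm
Parallel: k_eq = 14.687 + 63.57 = 78.256 N/mm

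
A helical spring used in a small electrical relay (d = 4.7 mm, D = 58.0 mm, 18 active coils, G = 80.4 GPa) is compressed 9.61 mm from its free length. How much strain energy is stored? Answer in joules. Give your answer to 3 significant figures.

k = Gd⁴/(8D³N_a) = (80.4×10³)(4.7⁴)/(8·58.0³·18) = 1.3964 N/mm
U = ½kδ² = 0.5 × 1.3964 × 9.61² = 64.479 N·mm = 0.064479 J

0.0645 J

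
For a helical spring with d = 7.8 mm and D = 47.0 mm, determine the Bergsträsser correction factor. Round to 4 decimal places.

C = D/d = 47.0/7.8 = 6.0256
K_B = (4C+2)/(4C−3) = 26.103/21.103 = 1.2369

1.2369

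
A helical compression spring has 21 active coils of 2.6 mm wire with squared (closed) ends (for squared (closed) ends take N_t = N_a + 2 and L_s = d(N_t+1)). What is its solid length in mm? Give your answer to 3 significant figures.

squared (closed) ends: N_t = N_a + 2 = 21 + 2 = 23
L_s = d·(N_t+1) = 2.6 × 24 = 62.4 mm

62.4 mm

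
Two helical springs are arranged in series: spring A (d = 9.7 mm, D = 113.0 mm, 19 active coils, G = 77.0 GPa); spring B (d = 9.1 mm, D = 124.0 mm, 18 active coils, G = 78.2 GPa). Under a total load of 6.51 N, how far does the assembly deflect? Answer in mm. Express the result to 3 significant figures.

5.43 mm

k_A = Gd⁴/(8D³N_a) = (77.0×10³)(9.7⁴)/(8·113.0³·19) = 3.1081 N/mm
k_B = Gd⁴/(8D³N_a) = (78.2×10³)(9.1⁴)/(8·124.0³·18) = 1.9532 N/mm
Series: 1/k_eq = 1/3.1081 + 1/1.9532 = 0.83372; k_eq = 1.1994 N/mm
δ = F/k_eq = 6.51/1.1994 = 5.4275 mm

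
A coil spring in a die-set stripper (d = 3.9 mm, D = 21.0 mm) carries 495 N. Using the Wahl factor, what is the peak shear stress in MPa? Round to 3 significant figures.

574 MPa

Spring index C = D/d = 21.0/3.9 = 5.3846
K_W = (4C−1)/(4C−4) + 0.615/C = 20.538/17.538 + 0.1142 = 1.2853
τ₀ = 8FD/(πd³) = 8·495·21.0/(π·3.9³) = 83160/186.36 = 446.24 MPa
τ_max = K·τ₀ = 1.2853 × 446.24 = 573.54 MPa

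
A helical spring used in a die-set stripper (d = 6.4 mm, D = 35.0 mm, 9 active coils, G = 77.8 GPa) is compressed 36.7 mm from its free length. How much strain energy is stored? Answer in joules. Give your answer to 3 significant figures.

28.5 J

k = Gd⁴/(8D³N_a) = (77.8×10³)(6.4⁴)/(8·35.0³·9) = 42.283 N/mm
U = ½kδ² = 0.5 × 42.283 × 36.7² = 28475 N·mm = 28.475 J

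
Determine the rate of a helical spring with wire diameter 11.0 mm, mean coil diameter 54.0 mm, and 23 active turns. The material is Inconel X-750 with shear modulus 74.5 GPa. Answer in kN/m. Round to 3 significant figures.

37.6 kN/m

k = Gd⁴/(8D³N_a) = (74.5×10³ × 11.0⁴) / (8 × 54.0³ × 23)
  = 1.09075e+09 / 2.89734e+07 = 37.647 N/mm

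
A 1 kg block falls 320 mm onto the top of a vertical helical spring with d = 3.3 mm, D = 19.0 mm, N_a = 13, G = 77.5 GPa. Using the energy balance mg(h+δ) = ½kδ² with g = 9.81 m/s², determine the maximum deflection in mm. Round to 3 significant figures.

k = Gd⁴/(8D³N_a) = (77.5×10³)(3.3⁴)/(8·19.0³·13) = 12.884 N/mm
W = mg = 1 × 9.81 = 9.81 N
½kδ² − Wδ − Wh = 0 → δ = (W + √(W² + 2kWh))/k
δ = (9.81 + √(96.236 + 80893.3))/12.884 = (9.81 + 284.59)/12.884 = 22.849 mm

22.8 mm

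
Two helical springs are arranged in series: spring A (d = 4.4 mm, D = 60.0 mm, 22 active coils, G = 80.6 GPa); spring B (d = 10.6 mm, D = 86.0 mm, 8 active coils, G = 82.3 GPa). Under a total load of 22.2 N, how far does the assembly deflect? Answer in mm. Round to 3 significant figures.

k_A = Gd⁴/(8D³N_a) = (80.6×10³)(4.4⁴)/(8·60.0³·22) = 0.79466 N/mm
k_B = Gd⁴/(8D³N_a) = (82.3×10³)(10.6⁴)/(8·86.0³·8) = 25.524 N/mm
Series: 1/k_eq = 1/0.79466 + 1/25.524 = 1.2976; k_eq = 0.77066 N/mm
δ = F/k_eq = 22.2/0.77066 = 28.806 mm

28.8 mm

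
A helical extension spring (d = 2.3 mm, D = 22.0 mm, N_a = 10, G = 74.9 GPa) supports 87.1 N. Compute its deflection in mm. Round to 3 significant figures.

k = Gd⁴/(8D³N_a) = (74.9×10³)(2.3⁴)/(8·22.0³·10) = 2.4606 N/mm
δ = F/k = 87.1 / 2.4606 = 35.398 mm

35.4 mm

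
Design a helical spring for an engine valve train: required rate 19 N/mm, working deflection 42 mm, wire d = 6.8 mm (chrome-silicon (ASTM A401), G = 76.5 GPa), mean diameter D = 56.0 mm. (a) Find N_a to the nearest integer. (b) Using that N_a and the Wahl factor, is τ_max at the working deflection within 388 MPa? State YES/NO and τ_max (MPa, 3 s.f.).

(a) 6 coils; (b) NO, τ_max = 436 MPa

N_a = Gd⁴/(8D³k) = (76.5×10³)(6.8⁴)/(8·56.0³·19) = 6.128 → N_a = 6
Actual rate k = Gd⁴/(8D³·6) = 19.404 N/mm
Working load F = kδ = 19.404·42 = 814.97 N
C = 56.0/6.8 = 8.2353; K_W = (4C−1)/(4C−4)+0.615/C = 1.1783
τ_max = K_W·8FD/(πd³) = 1.1783·369.61 = 435.52 MPa
τ_max > 388 MPa → exceeds allowable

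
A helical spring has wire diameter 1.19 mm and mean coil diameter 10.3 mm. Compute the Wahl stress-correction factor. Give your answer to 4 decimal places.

1.1690

C = D/d = 10.3/1.19 = 8.6555
K_W = (4C−1)/(4C−4) + 0.615/C = 33.622/30.622 + 0.0711 = 1.1690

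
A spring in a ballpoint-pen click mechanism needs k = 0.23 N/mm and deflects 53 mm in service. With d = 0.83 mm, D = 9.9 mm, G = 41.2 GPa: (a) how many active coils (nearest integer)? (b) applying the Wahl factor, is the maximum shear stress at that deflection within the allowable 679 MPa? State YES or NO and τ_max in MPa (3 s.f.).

N_a = Gd⁴/(8D³k) = (41.2×10³)(0.83⁴)/(8·9.9³·0.23) = 10.95 → N_a = 11
Actual rate k = Gd⁴/(8D³·11) = 0.22899 N/mm
Working load F = kδ = 0.22899·53 = 12.137 N
C = 9.9/0.83 = 11.9277; K_W = (4C−1)/(4C−4)+0.615/C = 1.1202
τ_max = K_W·8FD/(πd³) = 1.1202·535.1 = 599.42 MPa
τ_max ≤ 679 MPa → acceptable

(a) 11 coils; (b) YES, τ_max = 599 MPa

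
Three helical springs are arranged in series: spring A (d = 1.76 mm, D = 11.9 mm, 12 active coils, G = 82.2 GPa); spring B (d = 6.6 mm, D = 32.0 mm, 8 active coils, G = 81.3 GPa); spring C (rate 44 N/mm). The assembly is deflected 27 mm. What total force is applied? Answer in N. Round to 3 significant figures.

k_A = Gd⁴/(8D³N_a) = (82.2×10³)(1.76⁴)/(8·11.9³·12) = 4.8754 N/mm
k_B = Gd⁴/(8D³N_a) = (81.3×10³)(6.6⁴)/(8·32.0³·8) = 73.559 N/mm
Series: 1/k_eq = 1/4.8754 + 1/73.559 + 1/44 = 0.24143; k_eq = 4.1419 N/mm
F = k_eq·δ = 4.1419·27 = 111.83 N

112 N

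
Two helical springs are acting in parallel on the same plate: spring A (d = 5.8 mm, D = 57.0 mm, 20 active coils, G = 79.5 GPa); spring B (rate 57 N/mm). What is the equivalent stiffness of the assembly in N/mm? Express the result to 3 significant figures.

60.0 N/mm

k_A = Gd⁴/(8D³N_a) = (79.5×10³)(5.8⁴)/(8·57.0³·20) = 3.0362 N/mm
Parallel: k_eq = 3.0362 + 57 = 60.036 N/mm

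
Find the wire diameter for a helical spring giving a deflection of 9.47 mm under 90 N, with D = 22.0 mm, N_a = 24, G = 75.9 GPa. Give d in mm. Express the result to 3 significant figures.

4.00 mm

Required rate k = F/δ = 90/9.47 = 9.5037 N/mm
d = (8D³N_a·k / G)^(1/4) = (8·22.0³·24·9.5037 / (75.9×10³))^0.25
  = (255.99)^0.25 = 4.0000 mm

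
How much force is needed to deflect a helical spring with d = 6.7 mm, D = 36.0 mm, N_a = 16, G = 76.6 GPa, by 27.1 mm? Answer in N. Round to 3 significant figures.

700 N

k = Gd⁴/(8D³N_a) = (76.6×10³)(6.7⁴)/(8·36.0³·16) = 25.847 N/mm
F = k·δ = 25.847 × 27.1 = 700.45 N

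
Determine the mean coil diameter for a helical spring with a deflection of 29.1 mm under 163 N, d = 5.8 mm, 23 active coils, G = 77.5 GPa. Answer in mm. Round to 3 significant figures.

44.0 mm

Required rate k = F/δ = 163/29.1 = 5.6014 N/mm
D = (Gd⁴/(8N_a·k))^(1/3) = (77.5×10³·5.8⁴/(8·23·5.6014))^(1/3)
  = (85094.5)^(1/3) = 43.9846 mm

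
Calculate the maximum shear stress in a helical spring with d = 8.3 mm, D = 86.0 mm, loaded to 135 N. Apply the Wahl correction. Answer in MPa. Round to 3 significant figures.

58.9 MPa

Spring index C = D/d = 86.0/8.3 = 10.3614
K_W = (4C−1)/(4C−4) + 0.615/C = 40.446/37.446 + 0.0594 = 1.1395
τ₀ = 8FD/(πd³) = 8·135·86.0/(π·8.3³) = 92880/1796.3 = 51.706 MPa
τ_max = K·τ₀ = 1.1395 × 51.706 = 58.917 MPa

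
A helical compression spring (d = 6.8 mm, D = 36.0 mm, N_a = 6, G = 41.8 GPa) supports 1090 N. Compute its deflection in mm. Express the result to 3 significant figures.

k = Gd⁴/(8D³N_a) = (41.8×10³)(6.8⁴)/(8·36.0³·6) = 39.908 N/mm
δ = F/k = 1090 / 39.908 = 27.313 mm

27.3 mm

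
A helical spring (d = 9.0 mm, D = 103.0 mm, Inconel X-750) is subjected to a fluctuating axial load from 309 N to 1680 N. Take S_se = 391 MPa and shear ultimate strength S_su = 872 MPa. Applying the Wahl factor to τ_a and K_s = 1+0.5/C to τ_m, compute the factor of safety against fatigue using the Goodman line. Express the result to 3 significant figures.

0.879

C = D/d = 103.0/9.0 = 11.4444; K_W = (4C−1)/(4C−4)+0.615/C = 1.1255; K_s = 1+0.5/C = 1.0437
F_a = (F_max−F_min)/2 = 685.5 N; F_m = (F_max+F_min)/2 = 994.5 N
τ_a = K_W·8F_aD/(πd³) = 1.1255 × 246.64 = 277.6 MPa
τ_m = K_s·8F_mD/(πd³) = 1.0437 × 357.81 = 373.44 MPa
Goodman: 1/n_f = τ_a/S_se + τ_m/S_su = 277.6/391 + 373.44/872 = 0.70998 + 0.42826 = 1.1382
n_f = 1/1.1382 = 0.8786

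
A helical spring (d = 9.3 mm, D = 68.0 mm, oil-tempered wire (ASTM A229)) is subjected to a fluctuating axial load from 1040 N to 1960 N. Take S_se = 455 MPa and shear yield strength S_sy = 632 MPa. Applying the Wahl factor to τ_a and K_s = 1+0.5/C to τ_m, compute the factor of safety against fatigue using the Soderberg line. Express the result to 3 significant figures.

C = D/d = 68.0/9.3 = 7.3118; K_W = (4C−1)/(4C−4)+0.615/C = 1.2029; K_s = 1+0.5/C = 1.0684
F_a = (F_max−F_min)/2 = 460 N; F_m = (F_max+F_min)/2 = 1500 N
τ_a = K_W·8F_aD/(πd³) = 1.2029 × 99.028 = 119.12 MPa
τ_m = K_s·8F_mD/(πd³) = 1.0684 × 322.92 = 345 MPa
Soderberg: 1/n_f = τ_a/S_se + τ_m/S_sy = 119.12/455 + 345/632 = 0.26181 + 0.54588 = 0.8077
n_f = 1/0.8077 = 1.238

1.24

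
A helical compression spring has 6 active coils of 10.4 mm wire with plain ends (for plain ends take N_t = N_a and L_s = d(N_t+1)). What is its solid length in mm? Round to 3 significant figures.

plain ends: N_t = N_a = 6
L_s = d·(N_t+1) = 10.4 × 7 = 72.8 mm

72.8 mm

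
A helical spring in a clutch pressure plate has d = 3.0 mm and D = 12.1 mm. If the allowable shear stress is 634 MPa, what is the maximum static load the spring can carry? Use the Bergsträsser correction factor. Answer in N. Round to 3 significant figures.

402 N

C = D/d = 12.1/3.0 = 4.0333
K_B = (4C+2)/(4C−3) = 18.133/13.133 = 1.3807
τ_max = K·8FD/(πd³) → F_max = τ_allow·πd³/(8DK)
F_max = 634·π·3.0³/(8·12.1·1.3807) = 53778/133.65 = 402.37 N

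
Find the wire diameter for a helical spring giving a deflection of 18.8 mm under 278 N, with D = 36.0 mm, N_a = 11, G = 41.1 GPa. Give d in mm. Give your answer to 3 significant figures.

6.20 mm

Required rate k = F/δ = 278/18.8 = 14.787 N/mm
d = (8D³N_a·k / G)^(1/4) = (8·36.0³·11·14.787 / (41.1×10³))^0.25
  = (1477.2)^0.25 = 6.1995 mm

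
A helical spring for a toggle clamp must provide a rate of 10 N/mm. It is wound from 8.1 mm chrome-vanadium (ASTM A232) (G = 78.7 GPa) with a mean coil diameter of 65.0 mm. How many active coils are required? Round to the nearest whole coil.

N_a = Gd⁴/(8D³k) = (78.7×10³ × 8.1⁴)/(8 × 65.0³ × 10)
    = 3.38778e+08 / 2.197e+07 = 15.42 → 15 coils

15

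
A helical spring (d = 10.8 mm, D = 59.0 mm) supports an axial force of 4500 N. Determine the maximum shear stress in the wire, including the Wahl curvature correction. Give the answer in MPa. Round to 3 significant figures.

687 MPa

Spring index C = D/d = 59.0/10.8 = 5.4630
K_W = (4C−1)/(4C−4) + 0.615/C = 20.852/17.852 + 0.1126 = 1.2806
τ₀ = 8FD/(πd³) = 8·4500·59.0/(π·10.8³) = 2.124e+06/3957.5 = 536.7 MPa
τ_max = K·τ₀ = 1.2806 × 536.7 = 687.31 MPa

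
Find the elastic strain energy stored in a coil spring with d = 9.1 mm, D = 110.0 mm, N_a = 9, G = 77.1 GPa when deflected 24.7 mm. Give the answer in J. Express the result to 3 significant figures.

1.68 J

k = Gd⁴/(8D³N_a) = (77.1×10³)(9.1⁴)/(8·110.0³·9) = 5.5171 N/mm
U = ½kδ² = 0.5 × 5.5171 × 24.7² = 1683 N·mm = 1.683 J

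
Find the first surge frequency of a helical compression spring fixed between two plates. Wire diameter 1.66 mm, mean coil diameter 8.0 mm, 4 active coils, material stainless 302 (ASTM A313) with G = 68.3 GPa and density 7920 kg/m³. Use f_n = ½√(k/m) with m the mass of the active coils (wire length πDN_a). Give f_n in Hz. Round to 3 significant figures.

2140 Hz

k = Gd⁴/(8D³N_a) = (68.3×10³)(1.66⁴)/(8·8.0³·4) = 31.654 N/mm = 31654 N/m
Wire length L = πDN_a = π·8.0·4 = 100.53 mm
m = ρ·(πd²/4)·L = 7920 × 2.1642×10⁻⁶ m² × 0.10053 m = 0.0017232 kg
f_n = ½√(k/m) = 0.5·√(31654/0.0017232) = 0.5·√(1.837e+07) = 2143 Hz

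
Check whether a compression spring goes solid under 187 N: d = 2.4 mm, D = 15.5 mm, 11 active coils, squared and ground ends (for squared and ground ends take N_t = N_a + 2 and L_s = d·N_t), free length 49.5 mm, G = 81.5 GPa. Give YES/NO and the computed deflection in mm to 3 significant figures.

k = Gd⁴/(8D³N_a) = (81.5×10³)(2.4⁴)/(8·15.5³·11) = 8.2513 N/mm
N_t = 13; L_s = 2.4·13 = 31.2 mm; δ_solid = L₀ − L_s = 49.5 − 31.2 = 18.3 mm
δ = F/k = 187/8.2513 = 22.663 mm
δ ≥ δ_solid → spring goes solid

YES, δ = 22.7 mm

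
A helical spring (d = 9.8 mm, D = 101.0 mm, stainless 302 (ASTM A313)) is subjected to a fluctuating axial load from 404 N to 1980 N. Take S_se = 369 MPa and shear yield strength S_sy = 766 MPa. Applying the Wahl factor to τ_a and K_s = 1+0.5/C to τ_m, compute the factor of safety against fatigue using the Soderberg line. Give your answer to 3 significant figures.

C = D/d = 101.0/9.8 = 10.3061; K_W = (4C−1)/(4C−4)+0.615/C = 1.1403; K_s = 1+0.5/C = 1.0485
F_a = (F_max−F_min)/2 = 788 N; F_m = (F_max+F_min)/2 = 1192 N
τ_a = K_W·8F_aD/(πd³) = 1.1403 × 215.33 = 245.54 MPa
τ_m = K_s·8F_mD/(πd³) = 1.0485 × 325.73 = 341.53 MPa
Soderberg: 1/n_f = τ_a/S_se + τ_m/S_sy = 245.54/369 + 341.53/766 = 0.66541 + 0.44587 = 1.1113
n_f = 1/1.1113 = 0.8999

0.900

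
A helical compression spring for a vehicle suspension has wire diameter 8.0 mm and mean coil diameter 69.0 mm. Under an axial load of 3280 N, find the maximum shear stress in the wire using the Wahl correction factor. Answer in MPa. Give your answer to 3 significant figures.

Spring index C = D/d = 69.0/8.0 = 8.6250
K_W = (4C−1)/(4C−4) + 0.615/C = 33.500/30.500 + 0.0713 = 1.1697
τ₀ = 8FD/(πd³) = 8·3280·69.0/(π·8.0³) = 1.81056e+06/1608.5 = 1125.6 MPa
τ_max = K·τ₀ = 1.1697 × 1125.6 = 1316.6 MPa

1320 MPa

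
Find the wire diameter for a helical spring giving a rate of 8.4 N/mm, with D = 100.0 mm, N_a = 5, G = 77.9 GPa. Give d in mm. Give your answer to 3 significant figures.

d = (8D³N_a·k / G)^(1/4) = (8·100.0³·5·8.4 / (77.9×10³))^0.25
  = (4313.2)^0.25 = 8.1040 mm

8.10 mm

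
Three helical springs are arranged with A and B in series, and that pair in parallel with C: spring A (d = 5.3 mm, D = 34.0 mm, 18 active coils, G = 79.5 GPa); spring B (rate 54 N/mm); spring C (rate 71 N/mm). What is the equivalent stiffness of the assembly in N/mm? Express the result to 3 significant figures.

k_A = Gd⁴/(8D³N_a) = (79.5×10³)(5.3⁴)/(8·34.0³·18) = 11.083 N/mm
Springs A,B series: k_AB = 1/(1/11.083+1/54) = 9.1959 N/mm; parallel with C: k_eq = 9.1959+71 = 80.196 N/mm

80.2 N/mm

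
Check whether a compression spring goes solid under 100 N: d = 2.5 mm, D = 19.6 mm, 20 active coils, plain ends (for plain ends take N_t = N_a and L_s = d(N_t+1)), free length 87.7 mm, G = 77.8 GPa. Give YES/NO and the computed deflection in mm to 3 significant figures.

YES, δ = 39.6 mm

k = Gd⁴/(8D³N_a) = (77.8×10³)(2.5⁴)/(8·19.6³·20) = 2.5226 N/mm
N_t = 20; L_s = 2.5·21 = 52.5 mm; δ_solid = L₀ − L_s = 87.7 − 52.5 = 35.2 mm
δ = F/k = 100/2.5226 = 39.641 mm
δ ≥ δ_solid → spring goes solid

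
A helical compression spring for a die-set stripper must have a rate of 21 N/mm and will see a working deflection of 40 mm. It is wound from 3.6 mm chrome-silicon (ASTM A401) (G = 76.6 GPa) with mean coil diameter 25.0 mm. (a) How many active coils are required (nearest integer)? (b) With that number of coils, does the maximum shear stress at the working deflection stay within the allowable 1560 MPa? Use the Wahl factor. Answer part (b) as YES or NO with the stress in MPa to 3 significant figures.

(a) 5 coils; (b) YES, τ_max = 1360 MPa

N_a = Gd⁴/(8D³k) = (76.6×10³)(3.6⁴)/(8·25.0³·21) = 4.901 → N_a = 5
Actual rate k = Gd⁴/(8D³·5) = 20.585 N/mm
Working load F = kδ = 20.585·40 = 823.41 N
C = 25.0/3.6 = 6.9444; K_W = (4C−1)/(4C−4)+0.615/C = 1.2147
τ_max = K_W·8FD/(πd³) = 1.2147·1123.5 = 1364.8 MPa
τ_max ≤ 1560 MPa → acceptable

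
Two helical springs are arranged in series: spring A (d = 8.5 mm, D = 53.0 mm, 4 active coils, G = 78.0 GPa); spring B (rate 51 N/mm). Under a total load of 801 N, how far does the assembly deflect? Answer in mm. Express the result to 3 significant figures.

25.1 mm

k_A = Gd⁴/(8D³N_a) = (78.0×10³)(8.5⁴)/(8·53.0³·4) = 85.466 N/mm
Series: 1/k_eq = 1/85.466 + 1/51 = 0.031308; k_eq = 31.94 N/mm
δ = F/k_eq = 801/31.94 = 25.078 mm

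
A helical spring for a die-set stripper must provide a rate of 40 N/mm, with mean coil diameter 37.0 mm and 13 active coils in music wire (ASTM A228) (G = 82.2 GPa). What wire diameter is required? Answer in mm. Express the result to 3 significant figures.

7.12 mm

d = (8D³N_a·k / G)^(1/4) = (8·37.0³·13·40 / (82.2×10³))^0.25
  = (2563.5)^0.25 = 7.1155 mm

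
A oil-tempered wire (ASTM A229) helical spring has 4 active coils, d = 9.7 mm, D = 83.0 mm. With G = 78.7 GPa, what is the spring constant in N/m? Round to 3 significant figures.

k = Gd⁴/(8D³N_a) = (78.7×10³ × 9.7⁴) / (8 × 83.0³ × 4)
  = 6.96725e+08 / 1.82972e+07 = 38.078 N/mm = 38078 N/m

38100 N/m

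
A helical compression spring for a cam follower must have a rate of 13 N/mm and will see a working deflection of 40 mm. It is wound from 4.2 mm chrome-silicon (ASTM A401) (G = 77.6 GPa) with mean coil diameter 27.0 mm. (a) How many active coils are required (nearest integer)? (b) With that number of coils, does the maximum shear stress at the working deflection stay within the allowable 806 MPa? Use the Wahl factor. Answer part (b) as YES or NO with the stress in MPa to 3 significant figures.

(a) 12 coils; (b) YES, τ_max = 585 MPa

N_a = Gd⁴/(8D³k) = (77.6×10³)(4.2⁴)/(8·27.0³·13) = 11.8 → N_a = 12
Actual rate k = Gd⁴/(8D³·12) = 12.779 N/mm
Working load F = kδ = 12.779·40 = 511.16 N
C = 27.0/4.2 = 6.4286; K_W = (4C−1)/(4C−4)+0.615/C = 1.2338
τ_max = K_W·8FD/(πd³) = 1.2338·474.36 = 585.28 MPa
τ_max ≤ 806 MPa → acceptable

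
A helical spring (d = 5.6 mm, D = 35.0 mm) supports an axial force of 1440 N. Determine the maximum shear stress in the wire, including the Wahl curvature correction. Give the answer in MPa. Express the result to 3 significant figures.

Spring index C = D/d = 35.0/5.6 = 6.2500
K_W = (4C−1)/(4C−4) + 0.615/C = 24.000/21.000 + 0.0984 = 1.2413
τ₀ = 8FD/(πd³) = 8·1440·35.0/(π·5.6³) = 403200/551.71 = 730.81 MPa
τ_max = K·τ₀ = 1.2413 × 730.81 = 907.13 MPa

907 MPa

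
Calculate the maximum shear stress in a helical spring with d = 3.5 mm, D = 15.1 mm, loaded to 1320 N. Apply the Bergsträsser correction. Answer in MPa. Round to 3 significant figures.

1600 MPa

Spring index C = D/d = 15.1/3.5 = 4.3143
K_B = (4C+2)/(4C−3) = 19.257/14.257 = 1.3507
τ₀ = 8FD/(πd³) = 8·1320·15.1/(π·3.5³) = 159456/134.7 = 1183.8 MPa
τ_max = K·τ₀ = 1.3507 × 1183.8 = 1599 MPa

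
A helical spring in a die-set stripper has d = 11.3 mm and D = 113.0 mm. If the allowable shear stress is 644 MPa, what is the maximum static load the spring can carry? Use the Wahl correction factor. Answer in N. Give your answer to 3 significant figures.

C = D/d = 113.0/11.3 = 10.0000
K_W = (4C−1)/(4C−4) + 0.615/C = 39.000/36.000 + 0.0615 = 1.1448
τ_max = K·8FD/(πd³) → F_max = τ_allow·πd³/(8DK)
F_max = 644·π·11.3³/(8·113.0·1.1448) = 2.9192e+06/1034.9 = 2820.7 N

2820 N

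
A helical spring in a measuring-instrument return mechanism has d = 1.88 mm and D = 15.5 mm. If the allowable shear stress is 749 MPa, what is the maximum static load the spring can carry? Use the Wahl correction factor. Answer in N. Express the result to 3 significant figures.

C = D/d = 15.5/1.88 = 8.2447
K_W = (4C−1)/(4C−4) + 0.615/C = 31.979/28.979 + 0.0746 = 1.1781
τ_max = K·8FD/(πd³) → F_max = τ_allow·πd³/(8DK)
F_max = 749·π·1.88³/(8·15.5·1.1781) = 15635/146.09 = 107.03 N

107 N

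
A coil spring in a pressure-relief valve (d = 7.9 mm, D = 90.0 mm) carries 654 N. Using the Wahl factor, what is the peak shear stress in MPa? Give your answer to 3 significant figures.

Spring index C = D/d = 90.0/7.9 = 11.3924
K_W = (4C−1)/(4C−4) + 0.615/C = 44.570/41.570 + 0.0540 = 1.1262
τ₀ = 8FD/(πd³) = 8·654·90.0/(π·7.9³) = 470880/1548.9 = 304 MPa
τ_max = K·τ₀ = 1.1262 × 304 = 342.35 MPa

342 MPa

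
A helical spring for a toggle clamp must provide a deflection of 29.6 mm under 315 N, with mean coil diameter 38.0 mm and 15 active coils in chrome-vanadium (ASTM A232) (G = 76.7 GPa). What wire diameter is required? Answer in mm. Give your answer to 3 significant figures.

5.50 mm

Required rate k = F/δ = 315/29.6 = 10.642 N/mm
d = (8D³N_a·k / G)^(1/4) = (8·38.0³·15·10.642 / (76.7×10³))^0.25
  = (913.6)^0.25 = 5.4978 mm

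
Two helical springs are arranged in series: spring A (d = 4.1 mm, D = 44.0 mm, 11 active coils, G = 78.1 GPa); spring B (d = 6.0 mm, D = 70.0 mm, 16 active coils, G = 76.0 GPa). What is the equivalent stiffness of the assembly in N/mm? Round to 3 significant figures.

k_A = Gd⁴/(8D³N_a) = (78.1×10³)(4.1⁴)/(8·44.0³·11) = 2.9441 N/mm
k_B = Gd⁴/(8D³N_a) = (76.0×10³)(6.0⁴)/(8·70.0³·16) = 2.2434 N/mm
Series: 1/k_eq = 1/2.9441 + 1/2.2434 = 0.78541; k_eq = 1.2732 N/mm

1.27 N/mm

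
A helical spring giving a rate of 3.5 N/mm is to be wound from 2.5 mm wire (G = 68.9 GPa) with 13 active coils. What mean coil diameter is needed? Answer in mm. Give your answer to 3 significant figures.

D = (Gd⁴/(8N_a·k))^(1/3) = (68.9×10³·2.5⁴/(8·13·3.5))^(1/3)
  = (7393.97)^(1/3) = 19.4817 mm

19.5 mm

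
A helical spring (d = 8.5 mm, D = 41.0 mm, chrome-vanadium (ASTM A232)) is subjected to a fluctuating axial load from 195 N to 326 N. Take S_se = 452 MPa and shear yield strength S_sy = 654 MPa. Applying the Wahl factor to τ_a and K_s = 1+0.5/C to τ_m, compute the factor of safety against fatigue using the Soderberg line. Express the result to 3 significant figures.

C = D/d = 41.0/8.5 = 4.8235; K_W = (4C−1)/(4C−4)+0.615/C = 1.3237; K_s = 1+0.5/C = 1.1037
F_a = (F_max−F_min)/2 = 65.5 N; F_m = (F_max+F_min)/2 = 260.5 N
τ_a = K_W·8F_aD/(πd³) = 1.3237 × 11.135 = 14.74 MPa
τ_m = K_s·8F_mD/(πd³) = 1.1037 × 44.287 = 48.878 MPa
Soderberg: 1/n_f = τ_a/S_se + τ_m/S_sy = 14.74/452 + 48.878/654 = 0.03261 + 0.07474 = 0.10735
n_f = 1/0.10735 = 9.316

9.32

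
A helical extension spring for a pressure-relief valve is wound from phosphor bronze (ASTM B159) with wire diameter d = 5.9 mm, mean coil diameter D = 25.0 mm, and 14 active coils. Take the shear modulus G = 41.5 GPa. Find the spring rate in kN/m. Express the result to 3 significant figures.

k = Gd⁴/(8D³N_a) = (41.5×10³ × 5.9⁴) / (8 × 25.0³ × 14)
  = 5.0287e+07 / 1.75e+06 = 28.735 N/mm

28.7 kN/m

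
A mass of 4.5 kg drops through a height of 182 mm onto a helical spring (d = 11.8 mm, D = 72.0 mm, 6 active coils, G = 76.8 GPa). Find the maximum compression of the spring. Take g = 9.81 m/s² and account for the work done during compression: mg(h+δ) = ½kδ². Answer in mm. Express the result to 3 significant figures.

14.4 mm

k = Gd⁴/(8D³N_a) = (76.8×10³)(11.8⁴)/(8·72.0³·6) = 83.109 N/mm
W = mg = 4.5 × 9.81 = 44.145 N
½kδ² − Wδ − Wh = 0 → δ = (W + √(W² + 2kWh))/k
δ = (44.145 + √(1948.8 + 1.33547e+06))/83.109 = (44.145 + 1156.5)/83.109 = 14.446 mm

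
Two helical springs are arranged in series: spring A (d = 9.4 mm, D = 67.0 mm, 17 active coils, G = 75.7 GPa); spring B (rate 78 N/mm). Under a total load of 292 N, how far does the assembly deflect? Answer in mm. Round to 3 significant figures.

k_A = Gd⁴/(8D³N_a) = (75.7×10³)(9.4⁴)/(8·67.0³·17) = 14.449 N/mm
Series: 1/k_eq = 1/14.449 + 1/78 = 0.082028; k_eq = 12.191 N/mm
δ = F/k_eq = 292/12.191 = 23.952 mm

24.0 mm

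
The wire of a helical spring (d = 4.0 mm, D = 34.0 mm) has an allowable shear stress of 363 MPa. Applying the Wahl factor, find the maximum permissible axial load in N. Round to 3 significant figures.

229 N

C = D/d = 34.0/4.0 = 8.5000
K_W = (4C−1)/(4C−4) + 0.615/C = 33.000/30.000 + 0.0724 = 1.1724
τ_max = K·8FD/(πd³) → F_max = τ_allow·πd³/(8DK)
F_max = 363·π·4.0³/(8·34.0·1.1724) = 72985/318.88 = 228.88 N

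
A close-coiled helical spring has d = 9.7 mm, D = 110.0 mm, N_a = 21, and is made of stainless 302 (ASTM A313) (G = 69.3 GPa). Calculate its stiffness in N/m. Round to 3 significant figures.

2740 N/m

k = Gd⁴/(8D³N_a) = (69.3×10³ × 9.7⁴) / (8 × 110.0³ × 21)
  = 6.13508e+08 / 2.23608e+08 = 2.7437 N/mm = 2743.7 N/m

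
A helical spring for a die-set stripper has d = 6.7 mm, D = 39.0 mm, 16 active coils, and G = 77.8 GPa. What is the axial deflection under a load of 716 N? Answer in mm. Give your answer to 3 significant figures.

k = Gd⁴/(8D³N_a) = (77.8×10³)(6.7⁴)/(8·39.0³·16) = 20.648 N/mm
δ = F/k = 716 / 20.648 = 34.677 mm

34.7 mm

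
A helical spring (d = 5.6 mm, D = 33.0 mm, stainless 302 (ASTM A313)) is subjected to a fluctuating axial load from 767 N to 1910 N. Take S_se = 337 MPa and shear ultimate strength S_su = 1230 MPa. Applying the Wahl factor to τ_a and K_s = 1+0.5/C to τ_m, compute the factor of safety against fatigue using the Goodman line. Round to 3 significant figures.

C = D/d = 33.0/5.6 = 5.8929; K_W = (4C−1)/(4C−4)+0.615/C = 1.2576; K_s = 1+0.5/C = 1.0848
F_a = (F_max−F_min)/2 = 571.5 N; F_m = (F_max+F_min)/2 = 1338.5 N
τ_a = K_W·8F_aD/(πd³) = 1.2576 × 273.47 = 343.93 MPa
τ_m = K_s·8F_mD/(πd³) = 1.0848 × 640.48 = 694.83 MPa
Goodman: 1/n_f = τ_a/S_se + τ_m/S_su = 343.93/337 + 694.83/1230 = 1.02055 + 0.56490 = 1.5855
n_f = 1/1.5855 = 0.6307

0.631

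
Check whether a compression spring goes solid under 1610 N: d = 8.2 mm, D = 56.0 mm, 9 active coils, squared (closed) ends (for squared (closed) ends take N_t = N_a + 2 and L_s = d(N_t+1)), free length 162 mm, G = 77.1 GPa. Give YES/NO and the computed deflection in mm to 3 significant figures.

k = Gd⁴/(8D³N_a) = (77.1×10³)(8.2⁴)/(8·56.0³·9) = 27.569 N/mm
N_t = 11; L_s = 8.2·12 = 98.4 mm; δ_solid = L₀ − L_s = 162 − 98.4 = 63.6 mm
δ = F/k = 1610/27.569 = 58.4 mm
δ < δ_solid → spring does not go solid

NO, δ = 58.4 mm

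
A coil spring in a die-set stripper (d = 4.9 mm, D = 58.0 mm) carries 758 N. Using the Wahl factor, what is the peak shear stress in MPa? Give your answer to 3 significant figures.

Spring index C = D/d = 58.0/4.9 = 11.8367
K_W = (4C−1)/(4C−4) + 0.615/C = 46.347/43.347 + 0.0520 = 1.1212
τ₀ = 8FD/(πd³) = 8·758·58.0/(π·4.9³) = 351712/369.61 = 951.59 MPa
τ_max = K·τ₀ = 1.1212 × 951.59 = 1066.9 MPa

1070 MPa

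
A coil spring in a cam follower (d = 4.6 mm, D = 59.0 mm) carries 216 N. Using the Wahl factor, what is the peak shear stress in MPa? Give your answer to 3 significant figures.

371 MPa

Spring index C = D/d = 59.0/4.6 = 12.8261
K_W = (4C−1)/(4C−4) + 0.615/C = 50.304/47.304 + 0.0479 = 1.1114
τ₀ = 8FD/(πd³) = 8·216·59.0/(π·4.6³) = 101952/305.79 = 333.41 MPa
τ_max = K·τ₀ = 1.1114 × 333.41 = 370.54 MPa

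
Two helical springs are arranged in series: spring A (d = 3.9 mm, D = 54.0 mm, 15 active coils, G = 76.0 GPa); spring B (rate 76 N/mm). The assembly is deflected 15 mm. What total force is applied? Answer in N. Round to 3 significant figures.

k_A = Gd⁴/(8D³N_a) = (76.0×10³)(3.9⁴)/(8·54.0³·15) = 0.93049 N/mm
Series: 1/k_eq = 1/0.93049 + 1/76 = 1.0879; k_eq = 0.91923 N/mm
F = k_eq·δ = 0.91923·15 = 13.788 N

13.8 N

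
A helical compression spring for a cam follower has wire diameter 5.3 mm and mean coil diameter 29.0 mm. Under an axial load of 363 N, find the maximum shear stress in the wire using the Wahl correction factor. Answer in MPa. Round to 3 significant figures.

230 MPa

Spring index C = D/d = 29.0/5.3 = 5.4717
K_W = (4C−1)/(4C−4) + 0.615/C = 20.887/17.887 + 0.1124 = 1.2801
τ₀ = 8FD/(πd³) = 8·363·29.0/(π·5.3³) = 84216/467.71 = 180.06 MPa
τ_max = K·τ₀ = 1.2801 × 180.06 = 230.5 MPa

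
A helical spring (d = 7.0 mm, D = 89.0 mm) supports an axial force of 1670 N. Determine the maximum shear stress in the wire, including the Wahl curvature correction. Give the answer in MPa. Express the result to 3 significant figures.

1230 MPa

Spring index C = D/d = 89.0/7.0 = 12.7143
K_W = (4C−1)/(4C−4) + 0.615/C = 49.857/46.857 + 0.0484 = 1.1124
τ₀ = 8FD/(πd³) = 8·1670·89.0/(π·7.0³) = 1.18904e+06/1077.6 = 1103.4 MPa
τ_max = K·τ₀ = 1.1124 × 1103.4 = 1227.5 MPa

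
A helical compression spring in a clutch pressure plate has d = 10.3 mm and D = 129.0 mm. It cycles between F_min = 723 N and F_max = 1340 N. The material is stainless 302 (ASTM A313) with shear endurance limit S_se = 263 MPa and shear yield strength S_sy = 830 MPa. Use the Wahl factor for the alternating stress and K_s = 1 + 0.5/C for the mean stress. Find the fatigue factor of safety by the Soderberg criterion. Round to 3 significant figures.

C = D/d = 129.0/10.3 = 12.5243; K_W = (4C−1)/(4C−4)+0.615/C = 1.1142; K_s = 1+0.5/C = 1.0399
F_a = (F_max−F_min)/2 = 308.5 N; F_m = (F_max+F_min)/2 = 1031.5 N
τ_a = K_W·8F_aD/(πd³) = 1.1142 × 92.741 = 103.33 MPa
τ_m = K_s·8F_mD/(πd³) = 1.0399 × 310.09 = 322.47 MPa
Soderberg: 1/n_f = τ_a/S_se + τ_m/S_sy = 103.33/263 + 322.47/830 = 0.39289 + 0.38852 = 0.78141
n_f = 1/0.78141 = 1.28

1.28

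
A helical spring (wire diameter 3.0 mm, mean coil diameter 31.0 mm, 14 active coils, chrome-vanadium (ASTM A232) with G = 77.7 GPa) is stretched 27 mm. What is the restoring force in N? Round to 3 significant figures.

50.9 N

k = Gd⁴/(8D³N_a) = (77.7×10³)(3.0⁴)/(8·31.0³·14) = 1.8863 N/mm
F = k·δ = 1.8863 × 27 = 50.929 N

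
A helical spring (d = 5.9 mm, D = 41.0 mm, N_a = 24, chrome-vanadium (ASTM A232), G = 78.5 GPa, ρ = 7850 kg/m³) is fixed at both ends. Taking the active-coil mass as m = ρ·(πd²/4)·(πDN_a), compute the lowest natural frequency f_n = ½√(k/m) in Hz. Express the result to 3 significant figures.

52.0 Hz

k = Gd⁴/(8D³N_a) = (78.5×10³)(5.9⁴)/(8·41.0³·24) = 7.1883 N/mm = 7188.3 N/m
Wire length L = πDN_a = π·41.0·24 = 3091.3 mm
m = ρ·(πd²/4)·L = 7850 × 27.34×10⁻⁶ m² × 3.0913 m = 0.66345 kg
f_n = ½√(k/m) = 0.5·√(7188.3/0.66345) = 0.5·√(10835) = 52.045 Hz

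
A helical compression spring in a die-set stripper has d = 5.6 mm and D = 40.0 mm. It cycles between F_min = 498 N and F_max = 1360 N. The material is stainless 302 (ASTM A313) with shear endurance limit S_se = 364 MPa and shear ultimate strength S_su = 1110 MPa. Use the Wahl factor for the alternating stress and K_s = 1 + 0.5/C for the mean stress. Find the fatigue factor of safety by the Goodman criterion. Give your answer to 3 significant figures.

C = D/d = 40.0/5.6 = 7.1429; K_W = (4C−1)/(4C−4)+0.615/C = 1.2082; K_s = 1+0.5/C = 1.0700
F_a = (F_max−F_min)/2 = 431 N; F_m = (F_max+F_min)/2 = 929 N
τ_a = K_W·8F_aD/(πd³) = 1.2082 × 249.98 = 302.03 MPa
τ_m = K_s·8F_mD/(πd³) = 1.0700 × 538.83 = 576.55 MPa
Goodman: 1/n_f = τ_a/S_se + τ_m/S_su = 302.03/364 + 576.55/1110 = 0.82975 + 0.51941 = 1.3492
n_f = 1/1.3492 = 0.7412

0.741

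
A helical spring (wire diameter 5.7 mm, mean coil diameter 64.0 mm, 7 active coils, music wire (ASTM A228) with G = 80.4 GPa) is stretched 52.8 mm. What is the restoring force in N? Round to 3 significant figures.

k = Gd⁴/(8D³N_a) = (80.4×10³)(5.7⁴)/(8·64.0³·7) = 5.7813 N/mm
F = k·δ = 5.7813 × 52.8 = 305.25 N

305 N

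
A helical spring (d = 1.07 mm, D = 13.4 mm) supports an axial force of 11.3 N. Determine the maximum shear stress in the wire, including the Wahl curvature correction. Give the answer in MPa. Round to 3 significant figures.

Spring index C = D/d = 13.4/1.07 = 12.5234
K_W = (4C−1)/(4C−4) + 0.615/C = 49.093/46.093 + 0.0491 = 1.1142
τ₀ = 8FD/(πd³) = 8·11.3·13.4/(π·1.07³) = 1211.36/3.8486 = 314.75 MPa
τ_max = K·τ₀ = 1.1142 × 314.75 = 350.7 MPa

351 MPa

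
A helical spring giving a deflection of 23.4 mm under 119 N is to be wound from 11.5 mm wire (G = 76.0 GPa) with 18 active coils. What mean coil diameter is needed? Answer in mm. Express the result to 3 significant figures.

122 mm

Required rate k = F/δ = 119/23.4 = 5.0855 N/mm
D = (Gd⁴/(8N_a·k))^(1/3) = (76.0×10³·11.5⁴/(8·18·5.0855))^(1/3)
  = (1.81515e+06)^(1/3) = 121.9843 mm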